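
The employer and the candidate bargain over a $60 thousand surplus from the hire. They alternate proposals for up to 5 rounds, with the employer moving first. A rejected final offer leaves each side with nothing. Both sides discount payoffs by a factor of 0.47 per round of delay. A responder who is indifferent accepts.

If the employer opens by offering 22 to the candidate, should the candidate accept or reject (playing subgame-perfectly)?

Work out the candidate's continuation value if the offer is rejected.
Round 5 (the employer proposes): the candidate will accept anything ≥ 0, so the employer offers 0 and keeps 60.
Round 4 (the candidate proposes): the employer can get 60 next round, worth 0.47 × 60 = 28.2 now; the candidate offers that and keeps 31.8.
Round 3 (the employer proposes): the candidate can get 31.8 next round, worth 0.47 × 31.8 = 14.946 now, so the employer offers 14.946, keeping 45.054.
Round 2 (the candidate proposes): the employer can get 45.054 next round, worth 0.47 × 45.054 = 21.17538 now; the candidate offers that and keeps 38.82462.
So by rejecting in round 1, the candidate gets 38.82462 next round, worth 0.47 × 38.82462 = 18.2475714 now.
Offer 22 ≥ 18.2475714, so the candidate accepts.

Accept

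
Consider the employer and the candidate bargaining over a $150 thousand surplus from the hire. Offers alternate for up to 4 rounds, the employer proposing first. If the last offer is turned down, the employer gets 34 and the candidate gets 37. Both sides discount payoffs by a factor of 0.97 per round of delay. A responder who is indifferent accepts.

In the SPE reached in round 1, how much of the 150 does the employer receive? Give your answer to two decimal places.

39.76

Round 4 (the candidate proposes): the employer gets 34 if talks fail, so the candidate offers 34 and keeps 116.
Round 3 (the employer proposes): the candidate can get 116 next round, worth 0.97 × 116 = 112.52 now. The employer offers 112.52 and keeps 150 − 112.52 = 37.48.
Round 2 (the candidate proposes): the employer can get 37.48 next round, worth 0.97 × 37.48 = 36.3556 now. The candidate offers 36.3556 and keeps 150 − 36.3556 = 113.6444.
Round 1 (the employer proposes): the candidate can get 113.6444 next round, worth 0.97 × 113.6444 = 110.235068 now. The employer offers 110.235068 and keeps 150 − 110.235068 = 39.764932.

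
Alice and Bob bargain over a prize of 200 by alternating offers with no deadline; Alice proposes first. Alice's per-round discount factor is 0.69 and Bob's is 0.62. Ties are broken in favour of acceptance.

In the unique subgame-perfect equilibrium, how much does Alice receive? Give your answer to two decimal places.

132.82

In a stationary SPE each proposer offers the other exactly their discounted continuation value.
If Alice keeps x when proposing and Bob keeps y when proposing, then x = 200 − 0.62y and y = 200 − 0.69x.
Solving: x = 200(1 − 0.62) / (1 − 0.69·0.62) = 76 / 0.5722 ≈ 132.8207.
Bob gets 200 − 132.8207 ≈ 67.1793.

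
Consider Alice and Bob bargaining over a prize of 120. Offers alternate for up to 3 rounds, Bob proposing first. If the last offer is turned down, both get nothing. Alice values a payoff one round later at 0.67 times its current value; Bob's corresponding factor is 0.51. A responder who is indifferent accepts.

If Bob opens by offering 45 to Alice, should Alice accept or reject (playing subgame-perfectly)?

Accept

Round 3 (Bob proposes): rejection yields 0 for Alice; Bob offers 0 and keeps 120.
Round 2 (Alice proposes): Bob can get 120 next round, worth 0.51 × 120 = 61.2 now; Alice offers that and keeps 58.8.
So by rejecting in round 1, Alice gets 58.8 next round, worth 0.67 × 58.8 = 39.396 now.
Offer 45 ≥ 39.396, so Alice accepts.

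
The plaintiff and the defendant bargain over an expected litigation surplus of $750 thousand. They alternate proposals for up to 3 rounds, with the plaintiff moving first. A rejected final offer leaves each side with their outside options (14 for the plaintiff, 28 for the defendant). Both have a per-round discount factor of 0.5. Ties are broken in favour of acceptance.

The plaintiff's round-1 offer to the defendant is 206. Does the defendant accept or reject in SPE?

Accept

Round 3 (the plaintiff proposes): the defendant gets 28 if talks fail, so the plaintiff offers 28 and keeps 722.
Round 2 (the defendant proposes): the plaintiff can get 722 next round, worth 0.5 × 722 = 361 now; the defendant offers that and keeps 389.
So by rejecting in round 1, the defendant gets 389 next round, worth 0.5 × 389 = 194.5 now.
Offer 206 ≥ 194.5, so the defendant accepts.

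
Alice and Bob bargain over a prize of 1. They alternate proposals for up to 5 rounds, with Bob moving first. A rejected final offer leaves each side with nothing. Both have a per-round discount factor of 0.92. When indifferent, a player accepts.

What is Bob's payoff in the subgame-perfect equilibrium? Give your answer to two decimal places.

Work backward from the last round.
Round 5 (Bob proposes): Alice will accept anything ≥ 0, so Bob offers 0 and keeps 1.
Round 4 (Alice proposes): Bob can get 1 next round, worth 0.92 × 1 = 0.92 now, so Alice offers 0.92, keeping 0.08.
Round 3 (Bob proposes): Alice can get 0.08 next round, worth 0.92 × 0.08 = 0.0736 now. Bob offers 0.0736 and keeps 1 − 0.0736 = 0.9264.
Round 2 (Alice proposes): Bob can get 0.9264 next round, worth 0.92 × 0.9264 = 0.852288 now, so Alice offers 0.852288, keeping 0.147712.
Round 1 (Bob proposes): Alice can get 0.147712 next round, worth 0.92 × 0.147712 = 0.13589504 now, so Bob offers 0.13589504, keeping 0.86410496.

0.86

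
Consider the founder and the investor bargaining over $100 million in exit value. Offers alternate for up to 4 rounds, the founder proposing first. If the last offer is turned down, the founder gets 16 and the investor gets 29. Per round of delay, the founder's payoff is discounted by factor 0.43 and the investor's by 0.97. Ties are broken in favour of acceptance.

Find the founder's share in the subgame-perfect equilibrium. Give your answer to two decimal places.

10.72

Round 4 (the investor proposes): the founder gets 16 if talks fail, so the investor offers 16 and keeps 84.
Round 3 (the founder proposes): the investor can get 84 next round, worth 0.97 × 84 = 81.48 now. The founder offers 81.48 and keeps 100 − 81.48 = 18.52.
Round 2 (the investor proposes): the founder can get 18.52 next round, worth 0.43 × 18.52 = 7.9636 now. The investor offers 7.9636 and keeps 100 − 7.9636 = 92.0364.
Round 1 (the founder proposes): the investor can get 92.0364 next round, worth 0.97 × 92.0364 = 89.275308 now, so the founder offers 89.275308, keeping 10.724692.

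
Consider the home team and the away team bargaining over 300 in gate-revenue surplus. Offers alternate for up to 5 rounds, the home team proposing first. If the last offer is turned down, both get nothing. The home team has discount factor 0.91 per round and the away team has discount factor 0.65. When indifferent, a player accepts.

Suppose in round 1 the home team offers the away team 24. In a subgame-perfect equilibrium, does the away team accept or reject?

Work out the away team's continuation value if the offer is rejected.
Round 5 (the home team proposes): rejection yields 0 for the away team; the home team offers 0 and keeps 300.
Round 4 (the away team proposes): the home team can get 300 next round, worth 0.91 × 300 = 273 now. The away team offers 273 and keeps 300 − 273 = 27.
Round 3 (the home team proposes): the away team can get 27 next round, worth 0.65 × 27 = 17.55 now; the home team offers that and keeps 282.45.
Round 2 (the away team proposes): the home team can get 282.45 next round, worth 0.91 × 282.45 = 257.0295 now, so the away team offers 257.0295, keeping 42.9705.
So by rejecting in round 1, the away team gets 42.9705 next round, worth 0.65 × 42.9705 = 27.930825 now.
Offer 24 < 27.930825, so the away team rejects.

Reject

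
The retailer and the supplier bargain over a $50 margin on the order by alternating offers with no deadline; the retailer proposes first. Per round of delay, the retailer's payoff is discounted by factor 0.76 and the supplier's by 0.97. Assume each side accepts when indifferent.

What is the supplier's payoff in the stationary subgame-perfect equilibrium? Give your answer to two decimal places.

44.29

Let x be the retailer's share when the retailer proposes and y be the supplier's share when the supplier proposes.
The supplier accepts iff offered ≥ 0.97·y, so x = 50 − 0.97y. Symmetrically y = 50 − 0.76x.
Substituting: x = 50 − 0.97(50 − 0.76x), giving x(1 − 0.76·0.97) = 50(1 − 0.97).
So x = 50 × 0.03 / 0.2628 ≈ 5.7078, and the supplier receives 50 − x ≈ 44.2922.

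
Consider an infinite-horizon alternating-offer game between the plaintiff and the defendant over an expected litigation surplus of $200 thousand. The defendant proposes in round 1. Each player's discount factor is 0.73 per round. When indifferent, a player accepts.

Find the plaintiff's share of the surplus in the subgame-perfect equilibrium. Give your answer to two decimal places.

Let x be the defendant's share when the defendant proposes and y be the plaintiff's share when the plaintiff proposes.
The plaintiff accepts iff offered ≥ 0.73·y, so x = 200 − 0.73y. Symmetrically y = 200 − 0.73x.
Substituting: x = 200 − 0.73(200 − 0.73x), giving x(1 − 0.73·0.73) = 200(1 − 0.73).
So x = 200 × 0.27 / 0.4671 ≈ 115.6069, and the plaintiff receives 200 − x ≈ 84.3931.

84.39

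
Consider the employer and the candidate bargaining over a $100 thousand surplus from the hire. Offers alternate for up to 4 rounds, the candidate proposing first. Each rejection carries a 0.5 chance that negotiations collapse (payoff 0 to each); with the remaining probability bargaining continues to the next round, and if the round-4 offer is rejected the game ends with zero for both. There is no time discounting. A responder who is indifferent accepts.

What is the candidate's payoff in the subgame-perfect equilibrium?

62.5

By backward induction:
Round 4 (the employer proposes): the candidate will accept anything ≥ 0, so the employer offers 0 and keeps 100.
Round 3 (the candidate proposes): rejecting gives the employer an expected 0.5 × 100 = 50, so the candidate offers 50, keeping 50.
Round 2 (the employer proposes): rejecting gives the candidate an expected 0.5 × 50 = 25, so the employer offers 25, keeping 75.
Round 1 (the candidate proposes): rejecting gives the employer an expected 0.5 × 75 = 37.5. The candidate offers 37.5 and keeps 100 − 37.5 = 62.5.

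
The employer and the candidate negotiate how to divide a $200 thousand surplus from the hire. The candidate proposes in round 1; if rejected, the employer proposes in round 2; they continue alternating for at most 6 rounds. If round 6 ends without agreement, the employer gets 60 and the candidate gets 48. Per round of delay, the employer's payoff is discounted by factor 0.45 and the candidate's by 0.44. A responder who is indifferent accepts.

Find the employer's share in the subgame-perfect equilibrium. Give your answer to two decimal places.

Round 6 (the employer proposes): the candidate gets 48 if talks fail, so the employer offers 48 and keeps 152.
Round 5 (the candidate proposes): the employer can get 152 next round, worth 0.45 × 152 = 68.4 now. The candidate offers 68.4 and keeps 200 − 68.4 = 131.6.
Round 4 (the employer proposes): the candidate can get 131.6 next round, worth 0.44 × 131.6 = 57.904 now; the employer offers that and keeps 142.096.
Round 3 (the candidate proposes): the employer can get 142.096 next round, worth 0.45 × 142.096 = 63.9432 now. The candidate offers 63.9432 and keeps 200 − 63.9432 = 136.0568.
Round 2 (the employer proposes): the candidate can get 136.0568 next round, worth 0.44 × 136.0568 = 59.864992 now; the employer offers that and keeps 140.135008.
Round 1 (the candidate proposes): the employer can get 140.135008 next round, worth 0.45 × 140.135008 = 63.0607536 now, so the candidate offers 63.0607536, keeping 136.9392464.

63.06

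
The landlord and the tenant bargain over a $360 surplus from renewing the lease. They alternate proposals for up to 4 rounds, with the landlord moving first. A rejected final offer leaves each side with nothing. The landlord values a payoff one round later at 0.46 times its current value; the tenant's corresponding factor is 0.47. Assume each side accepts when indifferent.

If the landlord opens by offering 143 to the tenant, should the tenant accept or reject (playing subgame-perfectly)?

Accept

Round 4 (the tenant proposes): rejection yields 0 for the landlord; the tenant offers 0 and keeps 360.
Round 3 (the landlord proposes): the tenant can get 360 next round, worth 0.47 × 360 = 169.2 now, so the landlord offers 169.2, keeping 190.8.
Round 2 (the tenant proposes): the landlord can get 190.8 next round, worth 0.46 × 190.8 = 87.768 now. The tenant offers 87.768 and keeps 360 − 87.768 = 272.232.
So by rejecting in round 1, the tenant gets 272.232 next round, worth 0.47 × 272.232 = 127.94904 now.
Offer 143 ≥ 127.94904, so the tenant accepts.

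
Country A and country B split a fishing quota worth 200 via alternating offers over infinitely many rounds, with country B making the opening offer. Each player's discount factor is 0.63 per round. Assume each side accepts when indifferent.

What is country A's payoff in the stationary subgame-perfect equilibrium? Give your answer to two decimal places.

In a stationary SPE each proposer offers the other exactly their discounted continuation value.
If country B keeps x when proposing and country A keeps y when proposing, then x = 200 − 0.63y and y = 200 − 0.63x.
Solving: x = 200(1 − 0.63) / (1 − 0.63·0.63) = 74 / 0.6031 ≈ 122.6994.
Country A gets 200 − 122.6994 ≈ 77.3006.

77.30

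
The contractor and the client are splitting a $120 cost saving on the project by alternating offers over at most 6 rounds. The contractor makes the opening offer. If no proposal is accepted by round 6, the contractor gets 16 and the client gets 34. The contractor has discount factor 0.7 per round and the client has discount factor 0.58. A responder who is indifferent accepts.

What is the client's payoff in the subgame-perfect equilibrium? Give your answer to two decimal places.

Solve by backward induction from round 6.
Round 6 (the client proposes): the contractor gets 16 if talks fail, so the client offers 16 and keeps 104.
Round 5 (the contractor proposes): the client can get 104 next round, worth 0.58 × 104 = 60.32 now. The contractor offers 60.32 and keeps 120 − 60.32 = 59.68.
Round 4 (the client proposes): the contractor can get 59.68 next round, worth 0.7 × 59.68 = 41.776 now. The client offers 41.776 and keeps 120 − 41.776 = 78.224.
Round 3 (the contractor proposes): the client can get 78.224 next round, worth 0.58 × 78.224 = 45.36992 now, so the contractor offers 45.36992, keeping 74.63008.
Round 2 (the client proposes): the contractor can get 74.63008 next round, worth 0.7 × 74.63008 = 52.241056 now, so the client offers 52.241056, keeping 67.758944.
Round 1 (the contractor proposes): the client can get 67.758944 next round, worth 0.58 × 67.758944 = 39.30018752 now; the contractor offers that and keeps 80.69981248.

39.30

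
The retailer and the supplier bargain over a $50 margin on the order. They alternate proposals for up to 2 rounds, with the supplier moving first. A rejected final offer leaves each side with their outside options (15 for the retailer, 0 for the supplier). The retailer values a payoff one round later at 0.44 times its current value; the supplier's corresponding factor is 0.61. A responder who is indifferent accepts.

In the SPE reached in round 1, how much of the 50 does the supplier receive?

28

Work backward from the last round.
Round 2 (the retailer proposes): rejection yields 0 for the supplier; the retailer offers 0 and keeps 50.
Round 1 (the supplier proposes): the retailer can get 50 next round, worth 0.44 × 50 = 22 now; the supplier offers that and keeps 28.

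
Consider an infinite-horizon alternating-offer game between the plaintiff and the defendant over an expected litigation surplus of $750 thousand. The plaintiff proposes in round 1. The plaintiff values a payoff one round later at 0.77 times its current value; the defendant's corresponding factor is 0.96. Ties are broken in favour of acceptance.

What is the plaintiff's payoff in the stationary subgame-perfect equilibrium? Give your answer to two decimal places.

115.03

When the plaintiff proposes, the defendant accepts any offer worth at least 0.96 times what the defendant would get by proposing next round; and vice versa.
This gives x = 750 − 0.96y and y = 750 − 0.77x, where x and y are each side's share when it proposes.
Hence (1 − 0.96·0.77)x = 750(1 − 0.96), i.e. 0.2608·x = 30.
x ≈ 115.0307; the defendant's share is 750 − x ≈ 634.9693.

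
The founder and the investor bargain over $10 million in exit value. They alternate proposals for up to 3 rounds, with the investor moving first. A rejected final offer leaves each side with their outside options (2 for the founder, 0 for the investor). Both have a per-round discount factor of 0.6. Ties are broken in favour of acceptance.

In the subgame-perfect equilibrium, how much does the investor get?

Round 3 (the investor proposes): the founder gets 2 if talks fail, so the investor offers 2 and keeps 8.
Round 2 (the founder proposes): the investor can get 8 next round, worth 0.6 × 8 = 4.8 now; the founder offers that and keeps 5.2.
Round 1 (the investor proposes): the founder can get 5.2 next round, worth 0.6 × 5.2 = 3.12 now; the investor offers that and keeps 6.88.

6.88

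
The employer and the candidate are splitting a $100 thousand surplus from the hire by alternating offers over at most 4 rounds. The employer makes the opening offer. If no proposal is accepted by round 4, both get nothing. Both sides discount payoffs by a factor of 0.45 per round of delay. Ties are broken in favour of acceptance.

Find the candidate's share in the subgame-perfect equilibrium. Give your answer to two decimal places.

33.86

Work backward from the last round.
Round 4 (the candidate proposes): rejection yields 0 for the employer; the candidate offers 0 and keeps 100.
Round 3 (the employer proposes): the candidate can get 100 next round, worth 0.45 × 100 = 45 now. The employer offers 45 and keeps 100 − 45 = 55.
Round 2 (the candidate proposes): the employer can get 55 next round, worth 0.45 × 55 = 24.75 now. The candidate offers 24.75 and keeps 100 − 24.75 = 75.25.
Round 1 (the employer proposes): the candidate can get 75.25 next round, worth 0.45 × 75.25 = 33.8625 now, so the employer offers 33.8625, keeping 66.1375.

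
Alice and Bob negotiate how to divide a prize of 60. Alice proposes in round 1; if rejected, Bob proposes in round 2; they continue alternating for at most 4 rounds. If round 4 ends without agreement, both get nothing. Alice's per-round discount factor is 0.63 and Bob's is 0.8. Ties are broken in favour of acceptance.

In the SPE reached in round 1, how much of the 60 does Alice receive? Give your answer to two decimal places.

Round 4 (Bob proposes): rejection yields 0 for Alice; Bob offers 0 and keeps 60.
Round 3 (Alice proposes): Bob can get 60 next round, worth 0.8 × 60 = 48 now; Alice offers that and keeps 12.
Round 2 (Bob proposes): Alice can get 12 next round, worth 0.63 × 12 = 7.56 now. Bob offers 7.56 and keeps 60 − 7.56 = 52.44.
Round 1 (Alice proposes): Bob can get 52.44 next round, worth 0.8 × 52.44 = 41.952 now. Alice offers 41.952 and keeps 60 − 41.952 = 18.048.

18.05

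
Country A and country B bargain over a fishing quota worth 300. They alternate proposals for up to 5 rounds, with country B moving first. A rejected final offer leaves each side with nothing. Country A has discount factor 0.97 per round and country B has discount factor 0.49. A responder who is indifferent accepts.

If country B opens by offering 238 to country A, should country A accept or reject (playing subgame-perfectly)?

Accept

Round 5 (country B proposes): rejection yields 0 for country A; country B offers 0 and keeps 300.
Round 4 (country A proposes): country B can get 300 next round, worth 0.49 × 300 = 147 now, so country A offers 147, keeping 153.
Round 3 (country B proposes): country A can get 153 next round, worth 0.97 × 153 = 148.41 now. Country B offers 148.41 and keeps 300 − 148.41 = 151.59.
Round 2 (country A proposes): country B can get 151.59 next round, worth 0.49 × 151.59 = 74.2791 now; country A offers that and keeps 225.7209.
So by rejecting in round 1, country A gets 225.7209 next round, worth 0.97 × 225.7209 = 218.949273 now.
Offer 238 ≥ 218.949273, so country A accepts.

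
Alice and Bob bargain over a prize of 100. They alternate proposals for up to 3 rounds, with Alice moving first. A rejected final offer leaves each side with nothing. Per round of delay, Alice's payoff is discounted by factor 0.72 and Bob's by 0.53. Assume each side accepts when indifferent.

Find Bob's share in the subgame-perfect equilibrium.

14.84

Round 3 (Alice proposes): rejection yields 0 for Bob; Alice offers 0 and keeps 100.
Round 2 (Bob proposes): Alice can get 100 next round, worth 0.72 × 100 = 72 now, so Bob offers 72, keeping 28.
Round 1 (Alice proposes): Bob can get 28 next round, worth 0.53 × 28 = 14.84 now. Alice offers 14.84 and keeps 100 − 14.84 = 85.16.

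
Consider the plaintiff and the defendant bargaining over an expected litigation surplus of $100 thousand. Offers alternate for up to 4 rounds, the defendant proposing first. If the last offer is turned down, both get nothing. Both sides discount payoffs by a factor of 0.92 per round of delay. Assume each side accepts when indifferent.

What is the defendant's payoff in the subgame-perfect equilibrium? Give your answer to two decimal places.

14.77

Round 4 (the plaintiff proposes): the defendant will accept anything ≥ 0, so the plaintiff offers 0 and keeps 100.
Round 3 (the defendant proposes): the plaintiff can get 100 next round, worth 0.92 × 100 = 92 now, so the defendant offers 92, keeping 8.
Round 2 (the plaintiff proposes): the defendant can get 8 next round, worth 0.92 × 8 = 7.36 now. The plaintiff offers 7.36 and keeps 100 − 7.36 = 92.64.
Round 1 (the defendant proposes): the plaintiff can get 92.64 next round, worth 0.92 × 92.64 = 85.2288 now; the defendant offers that and keeps 14.7712.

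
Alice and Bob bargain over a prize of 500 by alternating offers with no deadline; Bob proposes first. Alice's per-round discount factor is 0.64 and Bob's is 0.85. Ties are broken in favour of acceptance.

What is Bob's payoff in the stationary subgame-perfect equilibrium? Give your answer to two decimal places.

394.74

In a stationary SPE each proposer offers the other exactly their discounted continuation value.
If Bob keeps x when proposing and Alice keeps y when proposing, then x = 500 − 0.64y and y = 500 − 0.85x.
Solving: x = 500(1 − 0.64) / (1 − 0.85·0.64) = 180 / 0.456 ≈ 394.7368.
Alice gets 500 − 394.7368 ≈ 105.2632.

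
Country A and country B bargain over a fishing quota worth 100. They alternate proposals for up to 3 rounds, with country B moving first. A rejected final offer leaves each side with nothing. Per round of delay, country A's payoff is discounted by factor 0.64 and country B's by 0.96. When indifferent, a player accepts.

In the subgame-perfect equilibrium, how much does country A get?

2.56

Round 3 (country B proposes): country A will accept anything ≥ 0, so country B offers 0 and keeps 100.
Round 2 (country A proposes): country B can get 100 next round, worth 0.96 × 100 = 96 now; country A offers that and keeps 4.
Round 1 (country B proposes): country A can get 4 next round, worth 0.64 × 4 = 2.56 now. Country B offers 2.56 and keeps 100 − 2.56 = 97.44.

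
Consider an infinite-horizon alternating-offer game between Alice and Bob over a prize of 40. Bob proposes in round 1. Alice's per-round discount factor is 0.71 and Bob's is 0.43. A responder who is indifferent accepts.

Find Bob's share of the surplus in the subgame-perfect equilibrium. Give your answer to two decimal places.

16.70

When Bob proposes, Alice accepts any offer worth at least 0.71 times what Alice would get by proposing next round; and vice versa.
This gives x = 40 − 0.71y and y = 40 − 0.43x, where x and y are each side's share when it proposes.
Hence (1 − 0.71·0.43)x = 40(1 − 0.71), i.e. 0.6947·x = 11.6.
x ≈ 16.6979; Alice's share is 40 − x ≈ 23.3021.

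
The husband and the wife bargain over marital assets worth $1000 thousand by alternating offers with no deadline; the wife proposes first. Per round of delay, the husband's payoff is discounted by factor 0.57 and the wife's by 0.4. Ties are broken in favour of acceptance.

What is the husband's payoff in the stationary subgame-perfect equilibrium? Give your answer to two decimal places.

443.01

In a stationary SPE each proposer offers the other exactly their discounted continuation value.
If the wife keeps x when proposing and the husband keeps y when proposing, then x = 1000 − 0.57y and y = 1000 − 0.4x.
Solving: x = 1000(1 − 0.57) / (1 − 0.4·0.57) = 430 / 0.772 ≈ 556.9948.
The husband gets 1000 − 556.9948 ≈ 443.0052.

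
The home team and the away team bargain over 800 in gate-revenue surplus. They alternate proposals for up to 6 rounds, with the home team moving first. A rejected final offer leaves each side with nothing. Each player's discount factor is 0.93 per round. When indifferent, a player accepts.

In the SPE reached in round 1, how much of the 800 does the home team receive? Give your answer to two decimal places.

146.33

Round 6 (the away team proposes): rejection yields 0 for the home team; the away team offers 0 and keeps 800.
Round 5 (the home team proposes): the away team can get 800 next round, worth 0.93 × 800 = 744 now; the home team offers that and keeps 56.
Round 4 (the away team proposes): the home team can get 56 next round, worth 0.93 × 56 = 52.08 now, so the away team offers 52.08, keeping 747.92.
Round 3 (the home team proposes): the away team can get 747.92 next round, worth 0.93 × 747.92 = 695.5656 now. The home team offers 695.5656 and keeps 800 − 695.5656 = 104.4344.
Round 2 (the away team proposes): the home team can get 104.4344 next round, worth 0.93 × 104.4344 = 97.123992 now, so the away team offers 97.123992, keeping 702.876008.
Round 1 (the home team proposes): the away team can get 702.876008 next round, worth 0.93 × 702.876008 = 653.67468744 now; the home team offers that and keeps 146.32531256.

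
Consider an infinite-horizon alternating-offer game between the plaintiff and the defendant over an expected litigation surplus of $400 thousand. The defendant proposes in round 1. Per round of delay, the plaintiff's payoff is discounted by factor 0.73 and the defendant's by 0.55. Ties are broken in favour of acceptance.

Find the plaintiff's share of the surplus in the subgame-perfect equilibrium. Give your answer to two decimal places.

In a stationary SPE each proposer offers the other exactly their discounted continuation value.
If the defendant keeps x when proposing and the plaintiff keeps y when proposing, then x = 400 − 0.73y and y = 400 − 0.55x.
Solving: x = 400(1 − 0.73) / (1 − 0.55·0.73) = 108 / 0.5985 ≈ 180.4511.
The plaintiff gets 400 − 180.4511 ≈ 219.5489.

219.55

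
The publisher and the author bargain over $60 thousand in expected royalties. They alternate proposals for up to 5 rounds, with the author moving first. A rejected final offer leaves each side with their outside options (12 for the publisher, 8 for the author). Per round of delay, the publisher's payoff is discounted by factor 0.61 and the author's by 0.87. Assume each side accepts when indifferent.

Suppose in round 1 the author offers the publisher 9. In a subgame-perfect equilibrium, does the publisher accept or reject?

Reject

Work out the publisher's continuation value if the offer is rejected.
Round 5 (the author proposes): the publisher gets 12 if talks fail, so the author offers 12 and keeps 48.
Round 4 (the publisher proposes): the author can get 48 next round, worth 0.87 × 48 = 41.76 now, so the publisher offers 41.76, keeping 18.24.
Round 3 (the author proposes): the publisher can get 18.24 next round, worth 0.61 × 18.24 = 11.1264 now; the author offers that and keeps 48.8736.
Round 2 (the publisher proposes): the author can get 48.8736 next round, worth 0.87 × 48.8736 = 42.520032 now, so the publisher offers 42.520032, keeping 17.479968.
So by rejecting in round 1, the publisher gets 17.479968 next round, worth 0.61 × 17.479968 = 10.66278048 now.
Offer 9 < 10.66278048, so the publisher rejects.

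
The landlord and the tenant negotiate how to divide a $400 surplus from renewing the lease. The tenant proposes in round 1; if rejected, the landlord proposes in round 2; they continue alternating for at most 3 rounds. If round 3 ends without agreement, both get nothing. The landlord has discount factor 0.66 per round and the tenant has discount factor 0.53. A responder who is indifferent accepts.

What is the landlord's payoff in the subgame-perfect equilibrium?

Round 3 (the tenant proposes): rejection yields 0 for the landlord; the tenant offers 0 and keeps 400.
Round 2 (the landlord proposes): the tenant can get 400 next round, worth 0.53 × 400 = 212 now, so the landlord offers 212, keeping 188.
Round 1 (the tenant proposes): the landlord can get 188 next round, worth 0.66 × 188 = 124.08 now, so the tenant offers 124.08, keeping 275.92.

124.08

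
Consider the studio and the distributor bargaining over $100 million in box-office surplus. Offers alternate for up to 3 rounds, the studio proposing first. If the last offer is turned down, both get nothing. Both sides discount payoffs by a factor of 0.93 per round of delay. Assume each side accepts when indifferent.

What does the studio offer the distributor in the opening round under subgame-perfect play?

Round 3 (the studio proposes): rejection yields 0 for the distributor; the studio offers 0 and keeps 100.
Round 2 (the distributor proposes): the studio can get 100 next round, worth 0.93 × 100 = 93 now, so the distributor offers 93, keeping 7.
Round 1 (the studio proposes): the distributor can get 7 next round, worth 0.93 × 7 = 6.51 now. The studio offers 6.51 and keeps 100 − 6.51 = 93.49.

6.51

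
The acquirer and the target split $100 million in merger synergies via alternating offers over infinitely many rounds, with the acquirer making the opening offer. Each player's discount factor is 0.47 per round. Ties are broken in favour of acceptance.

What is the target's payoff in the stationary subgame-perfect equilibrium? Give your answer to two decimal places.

In a stationary SPE each proposer offers the other exactly their discounted continuation value.
If the acquirer keeps x when proposing and the target keeps y when proposing, then x = 100 − 0.47y and y = 100 − 0.47x.
Solving: x = 100(1 − 0.47) / (1 − 0.47·0.47) = 53 / 0.7791 ≈ 68.0272.
The target gets 100 − 68.0272 ≈ 31.9728.

31.97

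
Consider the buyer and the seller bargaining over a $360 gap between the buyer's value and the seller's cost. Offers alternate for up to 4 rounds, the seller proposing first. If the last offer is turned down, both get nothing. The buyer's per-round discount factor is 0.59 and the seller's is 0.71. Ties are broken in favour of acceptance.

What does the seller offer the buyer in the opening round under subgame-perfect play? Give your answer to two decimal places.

Round 4 (the buyer proposes): the seller will accept anything ≥ 0, so the buyer offers 0 and keeps 360.
Round 3 (the seller proposes): the buyer can get 360 next round, worth 0.59 × 360 = 212.4 now, so the seller offers 212.4, keeping 147.6.
Round 2 (the buyer proposes): the seller can get 147.6 next round, worth 0.71 × 147.6 = 104.796 now. The buyer offers 104.796 and keeps 360 − 104.796 = 255.204.
Round 1 (the seller proposes): the buyer can get 255.204 next round, worth 0.59 × 255.204 = 150.57036 now. The seller offers 150.57036 and keeps 360 − 150.57036 = 209.42964.

150.57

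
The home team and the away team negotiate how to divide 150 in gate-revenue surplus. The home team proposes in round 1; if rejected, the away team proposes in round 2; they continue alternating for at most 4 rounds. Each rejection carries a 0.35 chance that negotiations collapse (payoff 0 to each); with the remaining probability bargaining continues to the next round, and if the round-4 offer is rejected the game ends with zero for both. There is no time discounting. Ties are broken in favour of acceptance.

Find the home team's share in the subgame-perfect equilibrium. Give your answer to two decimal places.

74.68

Round 4 (the away team proposes): rejection yields 0 for the home team; the away team offers 0 and keeps 150.
Round 3 (the home team proposes): rejecting gives the away team an expected 0.65 × 150 = 97.5, so the home team offers 97.5, keeping 52.5.
Round 2 (the away team proposes): rejecting gives the home team an expected 0.65 × 52.5 = 34.125; the away team offers that and keeps 115.875.
Round 1 (the home team proposes): rejecting gives the away team an expected 0.65 × 115.875 = 75.31875, so the home team offers 75.31875, keeping 74.68125.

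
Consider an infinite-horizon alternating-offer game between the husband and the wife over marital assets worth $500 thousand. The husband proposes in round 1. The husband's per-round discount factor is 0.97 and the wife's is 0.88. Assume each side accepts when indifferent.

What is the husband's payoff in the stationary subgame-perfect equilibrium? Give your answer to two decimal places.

409.84

Let x be the husband's share when the husband proposes and y be the wife's share when the wife proposes.
The wife accepts iff offered ≥ 0.88·y, so x = 500 − 0.88y. Symmetrically y = 500 − 0.97x.
Substituting: x = 500 − 0.88(500 − 0.97x), giving x(1 − 0.97·0.88) = 500(1 − 0.88).
So x = 500 × 0.12 / 0.1464 ≈ 409.8361, and the wife receives 500 − x ≈ 90.1639.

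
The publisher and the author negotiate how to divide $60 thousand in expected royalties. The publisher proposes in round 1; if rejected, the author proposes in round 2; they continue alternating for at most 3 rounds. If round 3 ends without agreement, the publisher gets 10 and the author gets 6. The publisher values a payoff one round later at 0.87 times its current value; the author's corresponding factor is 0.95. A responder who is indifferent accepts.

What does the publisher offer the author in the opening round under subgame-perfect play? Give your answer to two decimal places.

Round 3 (the publisher proposes): the author gets 6 if talks fail, so the publisher offers 6 and keeps 54.
Round 2 (the author proposes): the publisher can get 54 next round, worth 0.87 × 54 = 46.98 now. The author offers 46.98 and keeps 60 − 46.98 = 13.02.
Round 1 (the publisher proposes): the author can get 13.02 next round, worth 0.95 × 13.02 = 12.369 now, so the publisher offers 12.369, keeping 47.631.

12.37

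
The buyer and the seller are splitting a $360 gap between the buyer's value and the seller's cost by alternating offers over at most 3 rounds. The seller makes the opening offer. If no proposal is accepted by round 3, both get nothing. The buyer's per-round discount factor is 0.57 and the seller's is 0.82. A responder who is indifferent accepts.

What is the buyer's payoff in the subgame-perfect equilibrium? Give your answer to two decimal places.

Work backward from the last round.
Round 3 (the seller proposes): rejection yields 0 for the buyer; the seller offers 0 and keeps 360.
Round 2 (the buyer proposes): the seller can get 360 next round, worth 0.82 × 360 = 295.2 now; the buyer offers that and keeps 64.8.
Round 1 (the seller proposes): the buyer can get 64.8 next round, worth 0.57 × 64.8 = 36.936 now, so the seller offers 36.936, keeping 323.064.

36.94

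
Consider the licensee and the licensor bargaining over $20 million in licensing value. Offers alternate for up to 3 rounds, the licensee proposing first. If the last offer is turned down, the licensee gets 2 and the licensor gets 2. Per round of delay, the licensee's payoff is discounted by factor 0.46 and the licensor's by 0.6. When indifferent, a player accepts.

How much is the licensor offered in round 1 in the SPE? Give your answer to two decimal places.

7.03

Round 3 (the licensee proposes): the licensor gets 2 if talks fail, so the licensee offers 2 and keeps 18.
Round 2 (the licensor proposes): the licensee can get 18 next round, worth 0.46 × 18 = 8.28 now; the licensor offers that and keeps 11.72.
Round 1 (the licensee proposes): the licensor can get 11.72 next round, worth 0.6 × 11.72 = 7.032 now; the licensee offers that and keeps 12.968.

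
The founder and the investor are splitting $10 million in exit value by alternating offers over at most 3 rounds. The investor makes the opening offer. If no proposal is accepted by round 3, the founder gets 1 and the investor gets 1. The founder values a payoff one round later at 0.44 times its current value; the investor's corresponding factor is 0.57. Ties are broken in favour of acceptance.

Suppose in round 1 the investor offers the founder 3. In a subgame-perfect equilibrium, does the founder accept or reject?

Round 3 (the investor proposes): the founder gets 1 if talks fail, so the investor offers 1 and keeps 9.
Round 2 (the founder proposes): the investor can get 9 next round, worth 0.57 × 9 = 5.13 now. The founder offers 5.13 and keeps 10 − 5.13 = 4.87.
So by rejecting in round 1, the founder gets 4.87 next round, worth 0.44 × 4.87 = 2.1428 now.
Offer 3 ≥ 2.1428, so the founder accepts.

Accept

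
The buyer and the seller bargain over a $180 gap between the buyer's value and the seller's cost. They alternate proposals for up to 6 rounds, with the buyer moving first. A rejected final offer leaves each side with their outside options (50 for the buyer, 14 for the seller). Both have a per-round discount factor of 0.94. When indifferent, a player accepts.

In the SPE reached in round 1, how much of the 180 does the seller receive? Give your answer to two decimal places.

Round 6 (the seller proposes): the buyer gets 50 if talks fail, so the seller offers 50 and keeps 130.
Round 5 (the buyer proposes): the seller can get 130 next round, worth 0.94 × 130 = 122.2 now; the buyer offers that and keeps 57.8.
Round 4 (the seller proposes): the buyer can get 57.8 next round, worth 0.94 × 57.8 = 54.332 now, so the seller offers 54.332, keeping 125.668.
Round 3 (the buyer proposes): the seller can get 125.668 next round, worth 0.94 × 125.668 = 118.12792 now; the buyer offers that and keeps 61.87208.
Round 2 (the seller proposes): the buyer can get 61.87208 next round, worth 0.94 × 61.87208 = 58.1597552 now; the seller offers that and keeps 121.8402448.
Round 1 (the buyer proposes): the seller can get 121.8402448 next round, worth 0.94 × 121.8402448 = 114.529830112 now, so the buyer offers 114.529830112, keeping 65.470169888.

114.53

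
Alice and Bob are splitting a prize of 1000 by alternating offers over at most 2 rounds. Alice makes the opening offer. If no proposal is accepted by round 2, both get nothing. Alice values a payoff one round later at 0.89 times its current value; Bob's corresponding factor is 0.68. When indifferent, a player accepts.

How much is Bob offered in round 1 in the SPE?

680

Solve by backward induction from round 2.
Round 2 (Bob proposes): rejection yields 0 for Alice; Bob offers 0 and keeps 1000.
Round 1 (Alice proposes): Bob can get 1000 next round, worth 0.68 × 1000 = 680 now. Alice offers 680 and keeps 1000 − 680 = 320.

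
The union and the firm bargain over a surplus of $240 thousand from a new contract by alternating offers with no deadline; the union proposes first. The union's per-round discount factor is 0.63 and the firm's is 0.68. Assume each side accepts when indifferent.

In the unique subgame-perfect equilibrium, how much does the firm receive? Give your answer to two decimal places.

When the union proposes, the firm accepts any offer worth at least 0.68 times what the firm would get by proposing next round; and vice versa.
This gives x = 240 − 0.68y and y = 240 − 0.63x, where x and y are each side's share when it proposes.
Hence (1 − 0.68·0.63)x = 240(1 − 0.68), i.e. 0.5716·x = 76.8.
x ≈ 134.3597; the firm's share is 240 − x ≈ 105.6403.

105.64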